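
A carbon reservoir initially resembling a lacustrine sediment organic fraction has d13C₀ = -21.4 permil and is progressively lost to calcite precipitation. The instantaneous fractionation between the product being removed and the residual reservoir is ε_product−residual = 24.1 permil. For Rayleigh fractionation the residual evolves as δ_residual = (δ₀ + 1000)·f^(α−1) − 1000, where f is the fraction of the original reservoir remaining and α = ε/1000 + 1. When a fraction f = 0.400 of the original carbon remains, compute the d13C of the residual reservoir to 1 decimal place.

-42.8 permil

Rayleigh residual: δ_res = (δ₀ + 1000)·f^(α−1) − 1000
α = ε/1000 + 1 = 1.02410, so α − 1 = 0.02410
f^(α−1) = 0.400^(0.02410) = 0.978159
δ_res = (-21.4 + 1000) × 0.978159 − 1000 = 957.227 − 1000 = -42.77 permil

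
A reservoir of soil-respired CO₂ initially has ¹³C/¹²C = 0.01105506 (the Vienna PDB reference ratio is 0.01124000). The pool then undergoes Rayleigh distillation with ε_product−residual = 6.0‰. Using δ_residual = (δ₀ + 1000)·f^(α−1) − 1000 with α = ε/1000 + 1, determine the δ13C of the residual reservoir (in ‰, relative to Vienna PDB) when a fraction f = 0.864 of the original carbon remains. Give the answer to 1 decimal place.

-17.3‰

δ₀ = (0.01105506/0.01124000 − 1)×1000 = (0.983546 − 1)×1000 = -16.454‰
α − 1 = ε/1000 = 0.0060
f^(α−1) = 0.864^(0.0060) = 0.999123
δ_res = (-16.454 + 1000) × 0.999123 − 1000 = 982.684 − 1000 = -17.32‰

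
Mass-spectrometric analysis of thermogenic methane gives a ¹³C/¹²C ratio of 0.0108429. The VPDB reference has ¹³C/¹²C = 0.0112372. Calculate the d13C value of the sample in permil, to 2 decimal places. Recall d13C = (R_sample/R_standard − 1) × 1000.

d13C = (R_sample / R_standard − 1) × 1000
R_sample / R_standard = 0.0108429 / 0.0112372 = 0.964911
d13C = (0.964911 − 1) × 1000 = -35.089 permil

-35.09 permil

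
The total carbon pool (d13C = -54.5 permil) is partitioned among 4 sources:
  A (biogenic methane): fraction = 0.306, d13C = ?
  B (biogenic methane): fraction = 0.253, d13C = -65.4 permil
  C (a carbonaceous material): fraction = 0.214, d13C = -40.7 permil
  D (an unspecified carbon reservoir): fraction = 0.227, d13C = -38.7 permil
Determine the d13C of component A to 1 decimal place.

Isotope mass balance: δ_bulk = Σ fᵢ·δᵢ.
-54.5 = 0.306×δ_A + 0.253×(-65.4) + 0.214×(-40.7) + 0.227×(-38.7)
0.306·δ_A = -54.5 − (-34.041) = -20.459
δ_A = -20.459 / 0.306 = -66.86 permil

-66.9 permil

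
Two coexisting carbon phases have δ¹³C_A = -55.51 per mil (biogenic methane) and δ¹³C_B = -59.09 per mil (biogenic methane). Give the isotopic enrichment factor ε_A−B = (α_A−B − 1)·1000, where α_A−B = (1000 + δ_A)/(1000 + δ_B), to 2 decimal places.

α_A−B = (1000 + -55.51) / (1000 + -59.09) = 944.49 / 940.91 = 1.003805
ε_A−B = (1.003805 − 1) × 1000 = 3.805 per mil
(The approximation ε ≈ δ_A − δ_B would give 3.58 per mil.)

3.80 per mil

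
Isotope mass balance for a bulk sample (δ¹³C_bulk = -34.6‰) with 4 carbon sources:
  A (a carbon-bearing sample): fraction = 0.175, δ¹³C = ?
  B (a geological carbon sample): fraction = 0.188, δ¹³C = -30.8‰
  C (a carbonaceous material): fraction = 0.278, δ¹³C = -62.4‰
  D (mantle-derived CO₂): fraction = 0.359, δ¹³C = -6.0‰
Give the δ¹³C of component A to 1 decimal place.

-53.2‰

Isotope mass balance: δ_bulk = Σ fᵢ·δᵢ.
-34.6 = 0.175×δ_A + 0.188×(-30.8) + 0.278×(-62.4) + 0.359×(-6.0)
0.175·δ_A = -34.6 − (-25.292) = -9.308
δ_A = -9.308 / 0.175 = -53.19‰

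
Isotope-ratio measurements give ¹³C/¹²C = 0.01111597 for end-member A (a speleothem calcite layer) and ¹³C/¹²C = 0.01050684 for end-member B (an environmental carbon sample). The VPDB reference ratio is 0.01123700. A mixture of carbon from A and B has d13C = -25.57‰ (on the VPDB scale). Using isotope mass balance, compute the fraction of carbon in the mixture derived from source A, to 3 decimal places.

0.727

δ_A = (0.01111597/0.01123700 − 1)×1000 = (0.989229 − 1)×1000 = -10.771‰
δ_B = (0.01050684/0.01123700 − 1)×1000 = (0.935022 − 1)×1000 = -64.978‰
f_A = (δ_mix − δ_B)/(δ_A − δ_B) = (-25.57 − (-64.978))/(-10.771 − (-64.978))
f_A = 39.408 / 54.208 = 0.7270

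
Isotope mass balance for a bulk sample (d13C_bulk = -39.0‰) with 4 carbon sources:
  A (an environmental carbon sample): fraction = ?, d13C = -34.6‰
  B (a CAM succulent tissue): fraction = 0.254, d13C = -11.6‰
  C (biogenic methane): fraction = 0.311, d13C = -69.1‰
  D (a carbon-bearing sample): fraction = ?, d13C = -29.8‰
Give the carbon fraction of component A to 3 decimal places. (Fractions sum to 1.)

Let f_A and f_D be the unknown fractions; fractions sum to 1 so f_A + f_D = 0.435.
Mass balance: Σ fᵢ·δᵢ = δ_bulk ⇒ f_A·(-34.6) + f_D·(-29.8) = -39.0 − (-24.436) = -14.564
Substitute f_D = 0.435 − f_A:
f_A·(-34.6 − -29.8) = -14.564 − 0.435×(-29.8) = -1.601
f_A = -1.601 / -4.8 = 0.3334

0.333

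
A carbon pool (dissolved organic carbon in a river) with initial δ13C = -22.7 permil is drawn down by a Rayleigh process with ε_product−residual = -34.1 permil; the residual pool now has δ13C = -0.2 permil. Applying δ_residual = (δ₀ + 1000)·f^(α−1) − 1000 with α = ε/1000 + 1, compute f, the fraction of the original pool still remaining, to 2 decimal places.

α − 1 = ε/1000 = -0.0341
(δ_res + 1000)/(δ₀ + 1000) = (-0.2 + 1000)/(-22.7 + 1000) = 999.8/977.3 = 1.023023
f = 1.023023^(1/-0.0341) = exp(ln(1.023023)/-0.0341) = exp(0.02276/-0.0341)
f = exp(-0.6675) = 0.5130

0.51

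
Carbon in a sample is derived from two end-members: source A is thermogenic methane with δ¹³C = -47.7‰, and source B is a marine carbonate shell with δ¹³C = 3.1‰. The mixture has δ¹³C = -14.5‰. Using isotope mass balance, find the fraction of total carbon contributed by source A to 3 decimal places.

δ_mix = f_A·δ_A + (1 − f_A)·δ_B  ⇒  f_A = (δ_mix − δ_B)/(δ_A − δ_B)
f_A = (-14.5 − (3.1)) / (-47.7 − (3.1))
f_A = -17.6 / -50.8 = 0.3465

0.346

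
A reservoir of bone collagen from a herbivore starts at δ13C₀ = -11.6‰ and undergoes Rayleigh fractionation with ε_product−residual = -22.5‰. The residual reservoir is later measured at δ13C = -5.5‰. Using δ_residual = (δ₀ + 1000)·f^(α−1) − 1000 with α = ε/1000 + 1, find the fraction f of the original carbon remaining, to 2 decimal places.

α − 1 = ε/1000 = -0.0225
(δ_res + 1000)/(δ₀ + 1000) = (-5.5 + 1000)/(-11.6 + 1000) = 994.5/988.4 = 1.006172
f = 1.006172^(1/-0.0225) = exp(ln(1.006172)/-0.0225) = exp(0.00615/-0.0225)
f = exp(-0.2734) = 0.7608

0.76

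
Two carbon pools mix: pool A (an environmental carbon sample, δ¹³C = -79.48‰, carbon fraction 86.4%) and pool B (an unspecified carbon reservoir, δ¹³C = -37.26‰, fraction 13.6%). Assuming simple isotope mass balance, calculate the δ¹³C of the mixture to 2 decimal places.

-73.74‰

δ_mix = f_A·δ_A + f_B·δ_B
δ_mix = 0.864 × (-79.48) + 0.136 × (-37.26)
δ_mix = -68.671 + -5.067 = -73.738‰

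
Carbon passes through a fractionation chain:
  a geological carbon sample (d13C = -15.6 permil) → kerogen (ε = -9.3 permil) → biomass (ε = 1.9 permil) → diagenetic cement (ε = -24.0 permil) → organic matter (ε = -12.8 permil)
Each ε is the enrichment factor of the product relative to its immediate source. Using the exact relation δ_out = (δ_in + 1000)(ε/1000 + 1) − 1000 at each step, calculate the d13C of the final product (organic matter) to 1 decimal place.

step 1: δ = (-15.60 + 1000)·(-9.3/1000 + 1) − 1000 = -24.75 permil
step 2: δ = (-24.75 + 1000)·(1.9/1000 + 1) − 1000 = -22.90 permil
step 3: δ = (-22.90 + 1000)·(-24.0/1000 + 1) − 1000 = -46.35 permil
step 4: δ = (-46.35 + 1000)·(-12.8/1000 + 1) − 1000 = -58.56 permil

-58.6 permil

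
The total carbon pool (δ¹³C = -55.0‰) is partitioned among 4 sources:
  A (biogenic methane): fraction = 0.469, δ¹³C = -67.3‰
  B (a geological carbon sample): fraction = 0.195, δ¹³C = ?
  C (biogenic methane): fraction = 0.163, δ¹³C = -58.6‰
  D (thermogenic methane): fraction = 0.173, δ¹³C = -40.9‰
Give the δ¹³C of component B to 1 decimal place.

-34.9‰

Isotope mass balance: δ_bulk = Σ fᵢ·δᵢ.
-55.0 = 0.469×(-67.3) + 0.195×δ_B + 0.163×(-58.6) + 0.173×(-40.9)
0.195·δ_B = -55.0 − (-48.191) = -6.809
δ_B = -6.809 / 0.195 = -34.92‰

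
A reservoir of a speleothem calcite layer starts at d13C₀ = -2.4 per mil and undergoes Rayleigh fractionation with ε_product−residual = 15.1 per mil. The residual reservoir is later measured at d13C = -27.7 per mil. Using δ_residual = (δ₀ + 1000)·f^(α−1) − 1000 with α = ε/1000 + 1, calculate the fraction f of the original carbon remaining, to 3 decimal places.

α − 1 = ε/1000 = 0.0151
(δ_res + 1000)/(δ₀ + 1000) = (-27.7 + 1000)/(-2.4 + 1000) = 972.3/997.6 = 0.974639
f = 0.974639^(1/0.0151) = exp(ln(0.974639)/0.0151) = exp(-0.02569/0.0151)
f = exp(-1.7012) = 0.1825

0.182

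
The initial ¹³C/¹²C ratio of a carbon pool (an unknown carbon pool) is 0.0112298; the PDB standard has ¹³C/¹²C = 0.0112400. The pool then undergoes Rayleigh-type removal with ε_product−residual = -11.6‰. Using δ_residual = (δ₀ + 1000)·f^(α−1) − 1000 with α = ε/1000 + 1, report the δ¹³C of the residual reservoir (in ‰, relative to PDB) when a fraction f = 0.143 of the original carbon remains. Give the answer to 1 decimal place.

δ₀ = (0.0112298/0.0112400 − 1)×1000 = (0.999093 − 1)×1000 = -0.907‰
α − 1 = ε/1000 = -0.0116
f^(α−1) = 0.143^(-0.0116) = 1.022817
δ_res = (-0.907 + 1000) × 1.022817 − 1000 = 1021.889 − 1000 = 21.89‰

21.9‰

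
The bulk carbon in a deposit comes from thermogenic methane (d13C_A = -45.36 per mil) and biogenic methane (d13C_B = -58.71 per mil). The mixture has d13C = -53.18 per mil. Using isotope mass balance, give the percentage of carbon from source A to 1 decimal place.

δ_mix = f_A·δ_A + (1 − f_A)·δ_B  ⇒  f_A = (δ_mix − δ_B)/(δ_A − δ_B)
f_A = (-53.18 − (-58.71)) / (-45.36 − (-58.71))
f_A = 5.53 / 13.35 = 0.4142

41.4%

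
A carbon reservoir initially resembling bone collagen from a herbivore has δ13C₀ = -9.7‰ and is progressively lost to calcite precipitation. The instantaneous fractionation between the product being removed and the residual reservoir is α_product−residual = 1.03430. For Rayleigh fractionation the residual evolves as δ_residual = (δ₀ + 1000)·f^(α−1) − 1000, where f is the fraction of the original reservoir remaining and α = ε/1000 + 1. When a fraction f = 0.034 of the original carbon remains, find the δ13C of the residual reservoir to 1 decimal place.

-118.1‰

Rayleigh residual: δ_res = (δ₀ + 1000)·f^(α−1) − 1000
α − 1 = 0.03430
f^(α−1) = 0.034^(0.03430) = 0.890491
δ_res = (-9.7 + 1000) × 0.890491 − 1000 = 881.854 − 1000 = -118.15‰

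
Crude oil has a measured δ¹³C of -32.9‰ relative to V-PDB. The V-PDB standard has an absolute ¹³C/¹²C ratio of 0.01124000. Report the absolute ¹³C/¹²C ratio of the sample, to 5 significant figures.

R_sample = R_standard × (δ¹³C/1000 + 1)
R_sample = 0.01124000 × (-32.9/1000 + 1) = 0.01124000 × 0.967100
R_sample = 0.0108702

0.010870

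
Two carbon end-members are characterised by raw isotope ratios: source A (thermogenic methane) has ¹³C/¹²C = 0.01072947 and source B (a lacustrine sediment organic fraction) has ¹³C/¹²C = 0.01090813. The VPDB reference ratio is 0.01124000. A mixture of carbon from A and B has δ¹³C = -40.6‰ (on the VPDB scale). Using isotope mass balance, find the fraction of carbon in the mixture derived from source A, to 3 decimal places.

δ_A = (0.01072947/0.01124000 − 1)×1000 = (0.954579 − 1)×1000 = -45.421‰
δ_B = (0.01090813/0.01124000 − 1)×1000 = (0.970474 − 1)×1000 = -29.526‰
f_A = (δ_mix − δ_B)/(δ_A − δ_B) = (-40.6 − (-29.526))/(-45.421 − (-29.526))
f_A = -11.074 / -15.895 = 0.6967

0.697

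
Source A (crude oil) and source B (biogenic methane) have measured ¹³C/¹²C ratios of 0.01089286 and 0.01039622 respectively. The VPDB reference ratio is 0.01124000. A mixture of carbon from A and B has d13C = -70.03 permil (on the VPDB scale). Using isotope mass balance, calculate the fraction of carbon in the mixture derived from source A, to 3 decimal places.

0.114

δ_A = (0.01089286/0.01124000 − 1)×1000 = (0.969116 − 1)×1000 = -30.884 permil
δ_B = (0.01039622/0.01124000 − 1)×1000 = (0.924931 − 1)×1000 = -75.069 permil
f_A = (δ_mix − δ_B)/(δ_A − δ_B) = (-70.03 − (-75.069))/(-30.884 − (-75.069))
f_A = 5.039 / 44.185 = 0.1141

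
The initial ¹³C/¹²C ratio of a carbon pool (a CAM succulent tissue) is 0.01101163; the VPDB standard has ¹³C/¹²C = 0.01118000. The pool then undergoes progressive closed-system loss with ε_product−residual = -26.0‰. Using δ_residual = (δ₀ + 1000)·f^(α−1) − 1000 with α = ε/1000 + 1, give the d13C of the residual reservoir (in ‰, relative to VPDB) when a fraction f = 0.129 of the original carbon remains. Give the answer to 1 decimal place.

δ₀ = (0.01101163/0.01118000 − 1)×1000 = (0.984940 − 1)×1000 = -15.060‰
α − 1 = ε/1000 = -0.0260
f^(α−1) = 0.129^(-0.0260) = 1.054690
δ_res = (-15.060 + 1000) × 1.054690 − 1000 = 1038.806 − 1000 = 38.81‰

38.8‰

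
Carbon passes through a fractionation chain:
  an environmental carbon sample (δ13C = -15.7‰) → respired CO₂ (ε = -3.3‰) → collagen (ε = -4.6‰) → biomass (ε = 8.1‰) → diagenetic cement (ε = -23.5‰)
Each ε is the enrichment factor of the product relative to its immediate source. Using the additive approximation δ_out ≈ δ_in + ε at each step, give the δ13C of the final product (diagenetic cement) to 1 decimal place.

step 1: δ ≈ -15.7 + (-3.3) = -19.0‰
step 2: δ ≈ -19.0 + (-4.6) = -23.6‰
step 3: δ ≈ -23.6 + (8.1) = -15.5‰
step 4: δ ≈ -15.5 + (-23.5) = -39.0‰

-39.0‰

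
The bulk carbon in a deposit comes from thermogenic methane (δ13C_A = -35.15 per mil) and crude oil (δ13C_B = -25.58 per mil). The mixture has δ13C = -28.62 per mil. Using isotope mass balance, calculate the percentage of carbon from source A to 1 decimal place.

δ_mix = f_A·δ_A + (1 − f_A)·δ_B  ⇒  f_A = (δ_mix − δ_B)/(δ_A − δ_B)
f_A = (-28.62 − (-25.58)) / (-35.15 − (-25.58))
f_A = -3.04 / -9.57 = 0.3177

31.8%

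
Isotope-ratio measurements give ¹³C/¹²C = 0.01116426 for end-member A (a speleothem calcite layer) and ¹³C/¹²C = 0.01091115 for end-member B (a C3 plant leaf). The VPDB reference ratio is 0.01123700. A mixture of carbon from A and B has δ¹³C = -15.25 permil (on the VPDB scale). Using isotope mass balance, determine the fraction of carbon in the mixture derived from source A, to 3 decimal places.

δ_A = (0.01116426/0.01123700 − 1)×1000 = (0.993527 − 1)×1000 = -6.473 permil
δ_B = (0.01091115/0.01123700 − 1)×1000 = (0.971002 − 1)×1000 = -28.998 permil
f_A = (δ_mix − δ_B)/(δ_A − δ_B) = (-15.25 − (-28.998))/(-6.473 − (-28.998))
f_A = 13.748 / 22.525 = 0.6104

0.610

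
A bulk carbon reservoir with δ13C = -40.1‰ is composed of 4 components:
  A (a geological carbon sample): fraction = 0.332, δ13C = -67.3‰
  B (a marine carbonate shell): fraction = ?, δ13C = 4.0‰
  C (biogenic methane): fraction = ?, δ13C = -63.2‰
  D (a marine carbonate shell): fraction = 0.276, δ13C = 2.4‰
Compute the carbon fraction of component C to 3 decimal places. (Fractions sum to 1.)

0.297

Let f_C and f_B be the unknown fractions; fractions sum to 1 so f_C + f_B = 0.392.
Mass balance: Σ fᵢ·δᵢ = δ_bulk ⇒ f_C·(-63.2) + f_B·(4.0) = -40.1 − (-21.681) = -18.419
Substitute f_B = 0.392 − f_C:
f_C·(-63.2 − 4.0) = -18.419 − 0.392×(4.0) = -19.987
f_C = -19.987 / -67.2 = 0.2974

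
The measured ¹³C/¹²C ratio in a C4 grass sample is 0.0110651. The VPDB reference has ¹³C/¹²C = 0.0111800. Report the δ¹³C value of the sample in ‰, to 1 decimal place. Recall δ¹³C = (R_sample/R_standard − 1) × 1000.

-10.3‰

δ¹³C = (R_sample / R_standard − 1) × 1000
R_sample / R_standard = 0.0110651 / 0.0111800 = 0.989723
δ¹³C = (0.989723 − 1) × 1000 = -10.28‰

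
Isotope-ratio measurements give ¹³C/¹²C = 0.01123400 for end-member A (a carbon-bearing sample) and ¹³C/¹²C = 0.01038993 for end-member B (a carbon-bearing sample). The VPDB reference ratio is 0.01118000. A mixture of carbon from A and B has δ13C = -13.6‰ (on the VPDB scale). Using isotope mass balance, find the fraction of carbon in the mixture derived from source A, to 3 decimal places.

δ_A = (0.01123400/0.01118000 − 1)×1000 = (1.004830 − 1)×1000 = 4.830‰
δ_B = (0.01038993/0.01118000 − 1)×1000 = (0.929332 − 1)×1000 = -70.668‰
f_A = (δ_mix − δ_B)/(δ_A − δ_B) = (-13.6 − (-70.668))/(4.830 − (-70.668))
f_A = 57.068 / 75.498 = 0.7559

0.756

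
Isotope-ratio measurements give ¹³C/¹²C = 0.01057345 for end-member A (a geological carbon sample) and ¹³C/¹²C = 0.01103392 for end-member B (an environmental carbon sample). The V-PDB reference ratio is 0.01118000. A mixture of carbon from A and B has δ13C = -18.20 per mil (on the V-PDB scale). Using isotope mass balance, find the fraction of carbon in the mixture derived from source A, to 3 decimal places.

δ_A = (0.01057345/0.01118000 − 1)×1000 = (0.945747 − 1)×1000 = -54.253 per mil
δ_B = (0.01103392/0.01118000 − 1)×1000 = (0.986934 − 1)×1000 = -13.066 per mil
f_A = (δ_mix − δ_B)/(δ_A − δ_B) = (-18.20 − (-13.066))/(-54.253 − (-13.066))
f_A = -5.134 / -41.187 = 0.1246

0.125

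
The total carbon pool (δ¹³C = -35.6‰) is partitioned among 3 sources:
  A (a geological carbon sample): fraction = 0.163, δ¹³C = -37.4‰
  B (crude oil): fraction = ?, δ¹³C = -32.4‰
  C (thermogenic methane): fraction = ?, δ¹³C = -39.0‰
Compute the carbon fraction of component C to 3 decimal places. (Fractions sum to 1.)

0.361

Let f_C and f_B be the unknown fractions; fractions sum to 1 so f_C + f_B = 0.837.
Mass balance: Σ fᵢ·δᵢ = δ_bulk ⇒ f_C·(-39.0) + f_B·(-32.4) = -35.6 − (-6.096) = -29.504
Substitute f_B = 0.837 − f_C:
f_C·(-39.0 − -32.4) = -29.504 − 0.837×(-32.4) = -2.385
f_C = -2.385 / -6.6 = 0.3614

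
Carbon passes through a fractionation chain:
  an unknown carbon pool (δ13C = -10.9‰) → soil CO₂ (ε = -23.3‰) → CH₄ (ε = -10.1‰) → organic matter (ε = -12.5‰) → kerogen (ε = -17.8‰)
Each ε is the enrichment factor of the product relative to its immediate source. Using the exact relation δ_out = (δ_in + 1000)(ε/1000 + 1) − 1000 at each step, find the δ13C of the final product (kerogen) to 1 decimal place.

step 1: δ = (-10.90 + 1000)·(-23.3/1000 + 1) − 1000 = -33.95‰
step 2: δ = (-33.95 + 1000)·(-10.1/1000 + 1) − 1000 = -43.70‰
step 3: δ = (-43.70 + 1000)·(-12.5/1000 + 1) − 1000 = -55.66‰
step 4: δ = (-55.66 + 1000)·(-17.8/1000 + 1) − 1000 = -72.47‰

-72.5‰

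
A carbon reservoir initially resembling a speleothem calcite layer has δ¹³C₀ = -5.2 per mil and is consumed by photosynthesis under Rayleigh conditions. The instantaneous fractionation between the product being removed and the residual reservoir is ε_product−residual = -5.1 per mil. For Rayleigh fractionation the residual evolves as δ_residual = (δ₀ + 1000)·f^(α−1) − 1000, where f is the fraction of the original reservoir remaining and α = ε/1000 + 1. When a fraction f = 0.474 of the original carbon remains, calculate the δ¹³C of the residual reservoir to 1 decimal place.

-1.4 per mil

Rayleigh residual: δ_res = (δ₀ + 1000)·f^(α−1) − 1000
α = ε/1000 + 1 = 0.99490, so α − 1 = -0.00510
f^(α−1) = 0.474^(-0.00510) = 1.003815
δ_res = (-5.2 + 1000) × 1.003815 − 1000 = 998.595 − 1000 = -1.41 per mil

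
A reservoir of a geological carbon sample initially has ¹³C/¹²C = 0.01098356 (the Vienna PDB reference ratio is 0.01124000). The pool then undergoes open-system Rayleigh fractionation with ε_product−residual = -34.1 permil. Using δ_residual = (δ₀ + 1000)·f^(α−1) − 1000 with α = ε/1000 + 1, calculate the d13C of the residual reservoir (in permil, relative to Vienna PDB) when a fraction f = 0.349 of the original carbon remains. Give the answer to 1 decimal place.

12.9 permil

δ₀ = (0.01098356/0.01124000 − 1)×1000 = (0.977185 − 1)×1000 = -22.815 permil
α − 1 = ε/1000 = -0.0341
f^(α−1) = 0.349^(-0.0341) = 1.036549
δ_res = (-22.815 + 1000) × 1.036549 − 1000 = 1012.900 − 1000 = 12.90 permil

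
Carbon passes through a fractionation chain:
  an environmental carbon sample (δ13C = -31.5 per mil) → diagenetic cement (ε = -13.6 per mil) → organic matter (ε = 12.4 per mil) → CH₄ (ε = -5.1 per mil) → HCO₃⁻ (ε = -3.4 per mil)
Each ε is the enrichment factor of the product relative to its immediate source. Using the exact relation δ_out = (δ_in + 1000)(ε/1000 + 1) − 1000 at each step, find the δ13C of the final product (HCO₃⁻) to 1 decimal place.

step 1: δ = (-31.50 + 1000)·(-13.6/1000 + 1) − 1000 = -44.67 per mil
step 2: δ = (-44.67 + 1000)·(12.4/1000 + 1) − 1000 = -32.83 per mil
step 3: δ = (-32.83 + 1000)·(-5.1/1000 + 1) − 1000 = -37.76 per mil
step 4: δ = (-37.76 + 1000)·(-3.4/1000 + 1) − 1000 = -41.03 per mil

-41.0 per mil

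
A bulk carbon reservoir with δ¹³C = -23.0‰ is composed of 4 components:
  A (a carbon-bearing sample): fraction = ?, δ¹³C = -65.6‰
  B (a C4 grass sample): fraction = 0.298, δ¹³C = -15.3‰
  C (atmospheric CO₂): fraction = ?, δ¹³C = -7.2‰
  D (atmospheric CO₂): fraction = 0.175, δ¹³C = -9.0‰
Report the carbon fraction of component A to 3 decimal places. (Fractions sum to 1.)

0.224

Let f_A and f_C be the unknown fractions; fractions sum to 1 so f_A + f_C = 0.527.
Mass balance: Σ fᵢ·δᵢ = δ_bulk ⇒ f_A·(-65.6) + f_C·(-7.2) = -23.0 − (-6.134) = -16.866
Substitute f_C = 0.527 − f_A:
f_A·(-65.6 − -7.2) = -16.866 − 0.527×(-7.2) = -13.071
f_A = -13.071 / -58.4 = 0.2238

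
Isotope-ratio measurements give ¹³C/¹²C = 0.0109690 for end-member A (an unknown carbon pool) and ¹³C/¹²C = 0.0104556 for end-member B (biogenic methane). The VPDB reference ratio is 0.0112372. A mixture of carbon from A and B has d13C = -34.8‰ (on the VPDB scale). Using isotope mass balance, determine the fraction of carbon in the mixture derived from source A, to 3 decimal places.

0.761

δ_A = (0.0109690/0.0112372 − 1)×1000 = (0.976133 − 1)×1000 = -23.867‰
δ_B = (0.0104556/0.0112372 − 1)×1000 = (0.930445 − 1)×1000 = -69.555‰
f_A = (δ_mix − δ_B)/(δ_A − δ_B) = (-34.8 − (-69.555))/(-23.867 − (-69.555))
f_A = 34.755 / 45.688 = 0.7607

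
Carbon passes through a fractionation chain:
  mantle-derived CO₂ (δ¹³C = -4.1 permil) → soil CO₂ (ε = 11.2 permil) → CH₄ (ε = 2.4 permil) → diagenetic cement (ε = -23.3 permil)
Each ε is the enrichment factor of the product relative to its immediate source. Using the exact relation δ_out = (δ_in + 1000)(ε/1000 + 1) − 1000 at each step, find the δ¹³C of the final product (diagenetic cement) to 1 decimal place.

-14.0 permil

step 1: δ = (-4.10 + 1000)·(11.2/1000 + 1) − 1000 = 7.05 permil
step 2: δ = (7.05 + 1000)·(2.4/1000 + 1) − 1000 = 9.47 permil
step 3: δ = (9.47 + 1000)·(-23.3/1000 + 1) − 1000 = -14.05 permil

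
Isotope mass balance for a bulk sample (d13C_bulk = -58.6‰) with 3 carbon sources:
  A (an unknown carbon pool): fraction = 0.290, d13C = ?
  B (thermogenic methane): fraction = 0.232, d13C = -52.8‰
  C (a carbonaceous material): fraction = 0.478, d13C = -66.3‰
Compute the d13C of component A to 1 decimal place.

-50.5‰

Isotope mass balance: δ_bulk = Σ fᵢ·δᵢ.
-58.6 = 0.290×δ_A + 0.232×(-52.8) + 0.478×(-66.3)
0.290·δ_A = -58.6 − (-43.941) = -14.659
δ_A = -14.659 / 0.290 = -50.55‰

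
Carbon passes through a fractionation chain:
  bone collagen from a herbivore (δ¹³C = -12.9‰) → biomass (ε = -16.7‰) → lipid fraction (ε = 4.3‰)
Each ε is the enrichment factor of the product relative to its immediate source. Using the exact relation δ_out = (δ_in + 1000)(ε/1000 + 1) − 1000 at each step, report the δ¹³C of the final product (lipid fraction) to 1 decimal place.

-25.2‰

step 1: δ = (-12.90 + 1000)·(-16.7/1000 + 1) − 1000 = -29.38‰
step 2: δ = (-29.38 + 1000)·(4.3/1000 + 1) − 1000 = -25.21‰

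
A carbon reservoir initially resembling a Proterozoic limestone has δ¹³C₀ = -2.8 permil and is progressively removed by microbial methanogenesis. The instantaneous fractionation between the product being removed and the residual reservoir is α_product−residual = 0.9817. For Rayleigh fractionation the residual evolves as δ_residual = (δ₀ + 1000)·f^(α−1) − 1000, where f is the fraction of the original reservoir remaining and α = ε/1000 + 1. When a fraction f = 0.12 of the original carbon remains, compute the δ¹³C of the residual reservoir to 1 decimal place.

36.7 permil

Rayleigh residual: δ_res = (δ₀ + 1000)·f^(α−1) − 1000
α − 1 = -0.01830
f^(α−1) = 0.12^(-0.01830) = 1.039563
δ_res = (-2.8 + 1000) × 1.039563 − 1000 = 1036.653 − 1000 = 36.65 permil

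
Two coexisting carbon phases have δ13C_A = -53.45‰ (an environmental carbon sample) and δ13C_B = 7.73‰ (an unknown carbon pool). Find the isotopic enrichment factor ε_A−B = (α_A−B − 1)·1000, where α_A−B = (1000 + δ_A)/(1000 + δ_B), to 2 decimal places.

α_A−B = (1000 + -53.45) / (1000 + 7.73) = 946.55 / 1007.73 = 0.939289
ε_A−B = (0.939289 − 1) × 1000 = -60.711‰
(The approximation ε ≈ δ_A − δ_B would give -61.18‰.)

-60.71‰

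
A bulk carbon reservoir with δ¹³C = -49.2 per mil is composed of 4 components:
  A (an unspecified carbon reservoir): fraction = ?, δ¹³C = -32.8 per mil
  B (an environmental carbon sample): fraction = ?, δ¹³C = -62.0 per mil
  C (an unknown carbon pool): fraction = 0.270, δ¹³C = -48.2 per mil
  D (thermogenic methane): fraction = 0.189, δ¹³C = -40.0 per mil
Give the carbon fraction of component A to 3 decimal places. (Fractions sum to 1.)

0.168

Let f_A and f_B be the unknown fractions; fractions sum to 1 so f_A + f_B = 0.541.
Mass balance: Σ fᵢ·δᵢ = δ_bulk ⇒ f_A·(-32.8) + f_B·(-62.0) = -49.2 − (-20.574) = -28.626
Substitute f_B = 0.541 − f_A:
f_A·(-32.8 − -62.0) = -28.626 − 0.541×(-62.0) = 4.916
f_A = 4.916 / 29.2 = 0.1684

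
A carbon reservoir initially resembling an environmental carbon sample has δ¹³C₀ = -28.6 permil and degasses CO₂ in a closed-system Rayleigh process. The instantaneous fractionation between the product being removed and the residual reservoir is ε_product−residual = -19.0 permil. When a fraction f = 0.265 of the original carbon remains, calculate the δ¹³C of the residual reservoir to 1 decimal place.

-3.8 permil

Rayleigh residual: δ_res = (δ₀ + 1000)·f^(α−1) − 1000
α = ε/1000 + 1 = 0.98100, so α − 1 = -0.01900
f^(α−1) = 0.265^(-0.01900) = 1.025554
δ_res = (-28.6 + 1000) × 1.025554 − 1000 = 996.223 − 1000 = -3.78 permil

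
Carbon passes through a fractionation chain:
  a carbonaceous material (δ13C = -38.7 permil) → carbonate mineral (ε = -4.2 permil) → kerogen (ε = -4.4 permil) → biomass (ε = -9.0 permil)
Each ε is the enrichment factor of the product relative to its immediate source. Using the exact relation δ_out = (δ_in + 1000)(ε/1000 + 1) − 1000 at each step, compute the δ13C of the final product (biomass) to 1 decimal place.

-55.5 permil

step 1: δ = (-38.70 + 1000)·(-4.2/1000 + 1) − 1000 = -42.74 permil
step 2: δ = (-42.74 + 1000)·(-4.4/1000 + 1) − 1000 = -46.95 permil
step 3: δ = (-46.95 + 1000)·(-9.0/1000 + 1) − 1000 = -55.53 permil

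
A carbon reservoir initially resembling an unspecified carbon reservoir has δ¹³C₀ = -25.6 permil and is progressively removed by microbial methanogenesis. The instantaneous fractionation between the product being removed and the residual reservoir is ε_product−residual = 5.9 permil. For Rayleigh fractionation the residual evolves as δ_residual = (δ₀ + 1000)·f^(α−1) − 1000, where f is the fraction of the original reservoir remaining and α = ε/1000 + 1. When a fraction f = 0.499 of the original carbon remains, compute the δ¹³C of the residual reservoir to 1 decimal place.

Rayleigh residual: δ_res = (δ₀ + 1000)·f^(α−1) − 1000
α = ε/1000 + 1 = 1.00590, so α − 1 = 0.00590
f^(α−1) = 0.499^(0.00590) = 0.995907
δ_res = (-25.6 + 1000) × 0.995907 − 1000 = 970.412 − 1000 = -29.59 permil

-29.6 permil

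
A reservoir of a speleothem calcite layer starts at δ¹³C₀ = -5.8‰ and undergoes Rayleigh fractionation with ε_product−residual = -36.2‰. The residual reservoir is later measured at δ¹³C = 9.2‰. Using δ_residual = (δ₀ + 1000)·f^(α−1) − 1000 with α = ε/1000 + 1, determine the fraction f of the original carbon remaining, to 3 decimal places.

α − 1 = ε/1000 = -0.0362
(δ_res + 1000)/(δ₀ + 1000) = (9.2 + 1000)/(-5.8 + 1000) = 1009.2/994.2 = 1.015088
f = 1.015088^(1/-0.0362) = exp(ln(1.015088)/-0.0362) = exp(0.01497/-0.0362)
f = exp(-0.4137) = 0.6612

0.661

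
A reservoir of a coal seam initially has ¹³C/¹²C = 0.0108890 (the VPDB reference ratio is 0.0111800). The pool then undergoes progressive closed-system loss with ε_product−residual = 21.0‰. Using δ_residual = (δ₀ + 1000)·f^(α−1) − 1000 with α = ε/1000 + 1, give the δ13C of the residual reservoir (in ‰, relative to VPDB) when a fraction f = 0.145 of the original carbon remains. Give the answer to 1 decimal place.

δ₀ = (0.0108890/0.0111800 − 1)×1000 = (0.973971 − 1)×1000 = -26.029‰
α − 1 = ε/1000 = 0.0210
f^(α−1) = 0.145^(0.0210) = 0.960260
δ_res = (-26.029 + 1000) × 0.960260 − 1000 = 935.266 − 1000 = -64.73‰

-64.7‰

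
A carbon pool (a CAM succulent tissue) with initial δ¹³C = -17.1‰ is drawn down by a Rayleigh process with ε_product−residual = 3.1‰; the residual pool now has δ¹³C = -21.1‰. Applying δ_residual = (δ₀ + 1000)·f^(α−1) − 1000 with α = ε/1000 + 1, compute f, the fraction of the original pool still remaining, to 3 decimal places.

0.268

α − 1 = ε/1000 = 0.0031
(δ_res + 1000)/(δ₀ + 1000) = (-21.1 + 1000)/(-17.1 + 1000) = 978.9/982.9 = 0.995930
f = 0.995930^(1/0.0031) = exp(ln(0.995930)/0.0031) = exp(-0.00408/0.0031)
f = exp(-1.3154) = 0.2684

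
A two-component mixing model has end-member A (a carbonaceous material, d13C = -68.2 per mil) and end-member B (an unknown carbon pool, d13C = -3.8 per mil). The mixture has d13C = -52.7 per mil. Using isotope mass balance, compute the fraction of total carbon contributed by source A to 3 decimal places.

0.759

δ_mix = f_A·δ_A + (1 − f_A)·δ_B  ⇒  f_A = (δ_mix − δ_B)/(δ_A − δ_B)
f_A = (-52.7 − (-3.8)) / (-68.2 − (-3.8))
f_A = -48.9 / -64.4 = 0.7593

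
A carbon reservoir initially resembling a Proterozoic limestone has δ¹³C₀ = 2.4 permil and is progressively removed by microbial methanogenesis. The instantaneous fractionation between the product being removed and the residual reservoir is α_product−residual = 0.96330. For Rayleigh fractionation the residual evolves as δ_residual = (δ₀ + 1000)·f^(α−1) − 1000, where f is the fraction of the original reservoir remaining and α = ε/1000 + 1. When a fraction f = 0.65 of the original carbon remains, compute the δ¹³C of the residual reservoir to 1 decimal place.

Rayleigh residual: δ_res = (δ₀ + 1000)·f^(α−1) − 1000
α − 1 = -0.03670
f^(α−1) = 0.65^(-0.03670) = 1.015935
δ_res = (2.4 + 1000) × 1.015935 − 1000 = 1018.374 − 1000 = 18.37 permil

18.4 permil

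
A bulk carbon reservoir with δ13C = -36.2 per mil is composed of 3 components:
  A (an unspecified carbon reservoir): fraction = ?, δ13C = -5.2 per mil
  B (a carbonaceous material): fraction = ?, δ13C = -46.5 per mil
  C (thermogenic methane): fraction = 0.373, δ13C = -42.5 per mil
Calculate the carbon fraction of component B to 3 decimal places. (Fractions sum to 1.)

0.414

Let f_B and f_A be the unknown fractions; fractions sum to 1 so f_B + f_A = 0.627.
Mass balance: Σ fᵢ·δᵢ = δ_bulk ⇒ f_B·(-46.5) + f_A·(-5.2) = -36.2 − (-15.852) = -20.348
Substitute f_A = 0.627 − f_B:
f_B·(-46.5 − -5.2) = -20.348 − 0.627×(-5.2) = -17.087
f_B = -17.087 / -41.3 = 0.4137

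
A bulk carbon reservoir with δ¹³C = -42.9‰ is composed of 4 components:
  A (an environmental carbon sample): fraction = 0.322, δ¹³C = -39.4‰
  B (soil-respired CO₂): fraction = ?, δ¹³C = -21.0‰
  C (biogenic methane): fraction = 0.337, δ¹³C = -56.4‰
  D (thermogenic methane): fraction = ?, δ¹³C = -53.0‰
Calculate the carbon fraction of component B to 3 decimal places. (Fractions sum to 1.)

Let f_B and f_D be the unknown fractions; fractions sum to 1 so f_B + f_D = 0.341.
Mass balance: Σ fᵢ·δᵢ = δ_bulk ⇒ f_B·(-21.0) + f_D·(-53.0) = -42.9 − (-31.694) = -11.206
Substitute f_D = 0.341 − f_B:
f_B·(-21.0 − -53.0) = -11.206 − 0.341×(-53.0) = 6.867
f_B = 6.867 / 32.0 = 0.2146

0.215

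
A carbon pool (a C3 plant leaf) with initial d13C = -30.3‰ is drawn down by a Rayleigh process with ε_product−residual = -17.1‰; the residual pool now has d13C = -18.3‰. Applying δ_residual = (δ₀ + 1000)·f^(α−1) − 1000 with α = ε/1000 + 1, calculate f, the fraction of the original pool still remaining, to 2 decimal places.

0.49

α − 1 = ε/1000 = -0.0171
(δ_res + 1000)/(δ₀ + 1000) = (-18.3 + 1000)/(-30.3 + 1000) = 981.7/969.7 = 1.012375
f = 1.012375^(1/-0.0171) = exp(ln(1.012375)/-0.0171) = exp(0.01230/-0.0171)
f = exp(-0.7192) = 0.4871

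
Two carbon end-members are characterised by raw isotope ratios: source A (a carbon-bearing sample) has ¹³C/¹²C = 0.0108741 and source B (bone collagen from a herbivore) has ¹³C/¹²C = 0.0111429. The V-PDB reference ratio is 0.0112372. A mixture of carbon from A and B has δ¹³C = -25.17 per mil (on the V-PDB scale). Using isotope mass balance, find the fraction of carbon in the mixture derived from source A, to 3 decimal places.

0.701

δ_A = (0.0108741/0.0112372 − 1)×1000 = (0.967688 − 1)×1000 = -32.312 per mil
δ_B = (0.0111429/0.0112372 − 1)×1000 = (0.991608 − 1)×1000 = -8.392 per mil
f_A = (δ_mix − δ_B)/(δ_A − δ_B) = (-25.17 − (-8.392))/(-32.312 − (-8.392))
f_A = -16.778 / -23.921 = 0.7014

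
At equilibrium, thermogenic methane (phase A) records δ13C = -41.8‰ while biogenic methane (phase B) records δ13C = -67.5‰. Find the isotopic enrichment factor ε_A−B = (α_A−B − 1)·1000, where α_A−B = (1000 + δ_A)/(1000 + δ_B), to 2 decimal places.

α_A−B = (1000 + -41.8) / (1000 + -67.5) = 958.2 / 932.5 = 1.027560
ε_A−B = (1.027560 − 1) × 1000 = 27.560‰
(The approximation ε ≈ δ_A − δ_B would give 25.7‰.)

27.56‰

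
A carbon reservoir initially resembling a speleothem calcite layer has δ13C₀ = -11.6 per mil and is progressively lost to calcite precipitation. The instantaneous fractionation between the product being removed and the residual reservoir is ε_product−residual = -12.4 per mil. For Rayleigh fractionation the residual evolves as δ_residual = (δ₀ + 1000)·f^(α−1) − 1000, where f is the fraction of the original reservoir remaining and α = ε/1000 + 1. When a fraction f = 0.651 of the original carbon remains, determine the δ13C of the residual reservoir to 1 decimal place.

-6.3 per mil

Rayleigh residual: δ_res = (δ₀ + 1000)·f^(α−1) − 1000
α = ε/1000 + 1 = 0.98760, so α − 1 = -0.01240
f^(α−1) = 0.651^(-0.01240) = 1.005337
δ_res = (-11.6 + 1000) × 1.005337 − 1000 = 993.675 − 1000 = -6.33 per mil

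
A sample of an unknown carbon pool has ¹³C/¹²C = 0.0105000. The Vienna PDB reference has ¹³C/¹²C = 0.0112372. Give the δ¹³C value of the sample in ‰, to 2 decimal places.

δ¹³C = (R_sample / R_standard − 1) × 1000
R_sample / R_standard = 0.0105000 / 0.0112372 = 0.934396
δ¹³C = (0.934396 − 1) × 1000 = -65.604‰

-65.60‰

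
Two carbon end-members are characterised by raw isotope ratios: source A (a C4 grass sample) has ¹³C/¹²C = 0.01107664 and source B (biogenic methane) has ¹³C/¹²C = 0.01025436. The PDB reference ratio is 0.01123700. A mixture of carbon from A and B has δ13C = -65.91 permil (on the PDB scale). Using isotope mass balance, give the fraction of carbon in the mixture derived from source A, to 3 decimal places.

0.294

δ_A = (0.01107664/0.01123700 − 1)×1000 = (0.985729 − 1)×1000 = -14.271 permil
δ_B = (0.01025436/0.01123700 − 1)×1000 = (0.912553 − 1)×1000 = -87.447 permil
f_A = (δ_mix − δ_B)/(δ_A − δ_B) = (-65.91 − (-87.447))/(-14.271 − (-87.447))
f_A = 21.537 / 73.176 = 0.2943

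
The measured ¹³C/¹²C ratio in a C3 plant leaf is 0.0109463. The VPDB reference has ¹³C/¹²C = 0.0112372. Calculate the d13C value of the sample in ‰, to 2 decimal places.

-25.89‰

d13C = (R_sample / R_standard − 1) × 1000
R_sample / R_standard = 0.0109463 / 0.0112372 = 0.974113
d13C = (0.974113 − 1) × 1000 = -25.887‰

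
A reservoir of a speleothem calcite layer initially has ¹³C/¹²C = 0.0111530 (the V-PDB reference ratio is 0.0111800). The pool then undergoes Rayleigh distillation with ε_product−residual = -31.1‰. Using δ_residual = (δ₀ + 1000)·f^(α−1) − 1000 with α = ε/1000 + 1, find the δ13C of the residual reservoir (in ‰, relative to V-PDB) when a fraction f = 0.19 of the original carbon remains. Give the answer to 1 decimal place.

δ₀ = (0.0111530/0.0111800 − 1)×1000 = (0.997585 − 1)×1000 = -2.415‰
α − 1 = ε/1000 = -0.0311
f^(α−1) = 0.19^(-0.0311) = 1.053006
δ_res = (-2.415 + 1000) × 1.053006 − 1000 = 1050.463 − 1000 = 50.46‰

50.5‰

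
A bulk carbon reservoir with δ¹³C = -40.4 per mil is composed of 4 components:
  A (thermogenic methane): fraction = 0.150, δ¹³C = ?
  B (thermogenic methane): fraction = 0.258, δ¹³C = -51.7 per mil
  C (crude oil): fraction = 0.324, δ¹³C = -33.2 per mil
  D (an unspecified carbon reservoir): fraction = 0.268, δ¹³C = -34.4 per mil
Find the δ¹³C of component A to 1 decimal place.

-47.2 per mil

Isotope mass balance: δ_bulk = Σ fᵢ·δᵢ.
-40.4 = 0.150×δ_A + 0.258×(-51.7) + 0.324×(-33.2) + 0.268×(-34.4)
0.150·δ_A = -40.4 − (-33.315) = -7.085
δ_A = -7.085 / 0.150 = -47.24 per mil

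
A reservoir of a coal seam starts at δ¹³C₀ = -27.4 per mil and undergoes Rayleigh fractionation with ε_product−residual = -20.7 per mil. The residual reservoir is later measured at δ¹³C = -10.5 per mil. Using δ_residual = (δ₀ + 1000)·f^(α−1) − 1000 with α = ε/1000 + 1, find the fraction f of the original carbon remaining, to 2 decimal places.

α − 1 = ε/1000 = -0.0207
(δ_res + 1000)/(δ₀ + 1000) = (-10.5 + 1000)/(-27.4 + 1000) = 989.5/972.6 = 1.017376
f = 1.017376^(1/-0.0207) = exp(ln(1.017376)/-0.0207) = exp(0.01723/-0.0207)
f = exp(-0.8322) = 0.4351

0.44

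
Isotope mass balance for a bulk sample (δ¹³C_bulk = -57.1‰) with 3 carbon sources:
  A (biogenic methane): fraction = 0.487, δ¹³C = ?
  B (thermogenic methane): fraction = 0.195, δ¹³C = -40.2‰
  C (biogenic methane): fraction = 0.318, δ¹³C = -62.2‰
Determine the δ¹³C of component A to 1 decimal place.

Isotope mass balance: δ_bulk = Σ fᵢ·δᵢ.
-57.1 = 0.487×δ_A + 0.195×(-40.2) + 0.318×(-62.2)
0.487·δ_A = -57.1 − (-27.619) = -29.481
δ_A = -29.481 / 0.487 = -60.54‰

-60.5‰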